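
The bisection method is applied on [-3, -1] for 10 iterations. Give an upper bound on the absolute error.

Bisection error bound: |error| ≤ (b-a)/2^n
|error| ≤ (-1 - (-3))/2^10 = 2/2^10
|error| ≤ 0.0019531250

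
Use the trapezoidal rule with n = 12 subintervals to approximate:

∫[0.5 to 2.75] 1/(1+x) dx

f(x) = 1/(1+x)
a = 0.5, b = 2.75, n = 12
h = (b - a)/n = 0.187500

Trapezoidal rule: (h/2)[f(x₀) + 2f(x₁) + 2f(x₂) + ... + f(xₙ)]

x_0 = 0.5000, f(x_0) = 0.666667, coefficient = 1
x_1 = 0.6875, f(x_1) = 0.592593, coefficient = 2
x_2 = 0.8750, f(x_2) = 0.533333, coefficient = 2
x_3 = 1.0625, f(x_3) = 0.484848, coefficient = 2
x_4 = 1.2500, f(x_4) = 0.444444, coefficient = 2
x_5 = 1.4375, f(x_5) = 0.410256, coefficient = 2
x_6 = 1.6250, f(x_6) = 0.380952, coefficient = 2
x_7 = 1.8125, f(x_7) = 0.355556, coefficient = 2
x_8 = 2.0000, f(x_8) = 0.333333, coefficient = 2
x_9 = 2.1875, f(x_9) = 0.313725, coefficient = 2
x_10 = 2.3750, f(x_10) = 0.296296, coefficient = 2
x_11 = 2.5625, f(x_11) = 0.280702, coefficient = 2
x_12 = 2.7500, f(x_12) = 0.266667, coefficient = 1

I ≈ (0.187500/2) × 9.785413 = 0.917383
Exact value: 0.916291
Error: 0.001092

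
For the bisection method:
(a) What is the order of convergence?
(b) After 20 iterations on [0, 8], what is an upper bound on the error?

(a) Bisection has linear (order 1) convergence; the error is halved each step.

(b) Error bound = (b-a)/2^n = (8 - 0)/2^{20}
    = 8/2^{20}

(a) 1 (linear); (b) error ≤ 7.63e-06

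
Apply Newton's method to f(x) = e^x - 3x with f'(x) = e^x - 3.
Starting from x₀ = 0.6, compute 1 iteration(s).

f(x) = e^x - 3x
f'(x) = e^x - 3
x₀ = 0.6

Newton-Raphson formula: x_{n+1} = x_n - f(x_n)/f'(x_n)

Iteration 1:
  f(0.600000) = 0.022119
  f'(0.600000) = -1.177881
  x_1 = 0.600000 - 0.022119/(-1.177881) = 0.618778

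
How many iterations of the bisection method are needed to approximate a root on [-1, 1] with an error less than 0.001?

We need (b-a)/2^n ≤ 0.001
(1 - (-1))/2^n ≤ 0.001
2/2^n ≤ 0.001
2^n ≥ 2000
n ≥ log₂(2000) = 10.97
n ≥ 11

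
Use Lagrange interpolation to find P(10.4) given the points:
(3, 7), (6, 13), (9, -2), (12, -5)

Lagrange interpolation formula:
P(x) = Σ yᵢ × Lᵢ(x)
where Lᵢ(x) = Π_{j≠i} (x - xⱼ)/(xᵢ - xⱼ)

L_0(10.4) = (10.4 - 6)/(3 - 6) × (10.4 - 9)/(3 - 9) × (10.4 - 12)/(3 - 12) = 0.060840
L_1(10.4) = (10.4 - 3)/(6 - 3) × (10.4 - 9)/(6 - 9) × (10.4 - 12)/(6 - 12) = -0.306963
L_2(10.4) = (10.4 - 3)/(9 - 3) × (10.4 - 6)/(9 - 6) × (10.4 - 12)/(9 - 12) = 0.964741
L_3(10.4) = (10.4 - 3)/(12 - 3) × (10.4 - 6)/(12 - 6) × (10.4 - 9)/(12 - 9) = 0.281383

P(10.4) = 7×L_0(10.4) + 13×L_1(10.4) + (-2)×L_2(10.4) + (-5)×L_3(10.4)
P(10.4) = -6.901037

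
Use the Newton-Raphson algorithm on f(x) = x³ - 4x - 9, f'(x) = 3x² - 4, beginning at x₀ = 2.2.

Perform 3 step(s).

f(x) = x³ - 4x - 9
f'(x) = 3x² - 4
x₀ = 2.2

Newton-Raphson formula: x_{n+1} = x_n - f(x_n)/f'(x_n)

Iteration 1:
  f(2.200000) = -7.152000
  f'(2.200000) = 10.520000
  x_1 = 2.200000 - (-7.152000)/10.520000 = 2.879848
Iteration 2:
  f(2.879848) = 3.364696
  f'(2.879848) = 20.880572
  x_2 = 2.879848 - 3.364696/20.880572 = 2.718708
Iteration 3:
  f(2.718708) = 0.220151
  f'(2.718708) = 18.174118
  x_3 = 2.718708 - 0.220151/18.174118 = 2.706594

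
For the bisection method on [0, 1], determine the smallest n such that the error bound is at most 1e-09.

We need (b-a)/2^n ≤ 1e-09
(1 - 0)/2^n ≤ 1e-09
1/2^n ≤ 1e-09
2^n ≥ 1000000000
n ≥ log₂(1000000000) = 29.90
n ≥ 30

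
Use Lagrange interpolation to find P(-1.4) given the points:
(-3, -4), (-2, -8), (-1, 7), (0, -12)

Lagrange interpolation formula:
P(x) = Σ yᵢ × Lᵢ(x)
where Lᵢ(x) = Π_{j≠i} (x - xⱼ)/(xᵢ - xⱼ)

L_0(-1.4) = (-1.4 - (-2))/(-3 - (-2)) × (-1.4 - (-1))/(-3 - (-1)) × (-1.4 - 0)/(-3 - 0) = -0.056000
L_1(-1.4) = (-1.4 - (-3))/(-2 - (-3)) × (-1.4 - (-1))/(-2 - (-1)) × (-1.4 - 0)/(-2 - 0) = 0.448000
L_2(-1.4) = (-1.4 - (-3))/(-1 - (-3)) × (-1.4 - (-2))/(-1 - (-2)) × (-1.4 - 0)/(-1 - 0) = 0.672000
L_3(-1.4) = (-1.4 - (-3))/(0 - (-3)) × (-1.4 - (-2))/(0 - (-2)) × (-1.4 - (-1))/(0 - (-1)) = -0.064000

P(-1.4) = (-4)×L_0(-1.4) + (-8)×L_1(-1.4) + 7×L_2(-1.4) + (-12)×L_3(-1.4)
P(-1.4) = 2.112000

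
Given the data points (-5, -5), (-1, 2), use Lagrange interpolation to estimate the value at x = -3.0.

Lagrange interpolation formula:
P(x) = Σ yᵢ × Lᵢ(x)
where Lᵢ(x) = Π_{j≠i} (x - xⱼ)/(xᵢ - xⱼ)

L_0(-3.0) = (-3.0 - (-1))/(-5 - (-1)) = 0.500000
L_1(-3.0) = (-3.0 - (-5))/(-1 - (-5)) = 0.500000

P(-3.0) = (-5)×L_0(-3.0) + 2×L_1(-3.0)
P(-3.0) = -1.500000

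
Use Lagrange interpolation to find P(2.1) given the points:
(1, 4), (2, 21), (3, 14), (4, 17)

Lagrange interpolation formula:
P(x) = Σ yᵢ × Lᵢ(x)
where Lᵢ(x) = Π_{j≠i} (x - xⱼ)/(xᵢ - xⱼ)

L_0(2.1) = (2.1 - 2)/(1 - 2) × (2.1 - 3)/(1 - 3) × (2.1 - 4)/(1 - 4) = -0.028500
L_1(2.1) = (2.1 - 1)/(2 - 1) × (2.1 - 3)/(2 - 3) × (2.1 - 4)/(2 - 4) = 0.940500
L_2(2.1) = (2.1 - 1)/(3 - 1) × (2.1 - 2)/(3 - 2) × (2.1 - 4)/(3 - 4) = 0.104500
L_3(2.1) = (2.1 - 1)/(4 - 1) × (2.1 - 2)/(4 - 2) × (2.1 - 3)/(4 - 3) = -0.016500

P(2.1) = 4×L_0(2.1) + 21×L_1(2.1) + 14×L_2(2.1) + 17×L_3(2.1)
P(2.1) = 20.819000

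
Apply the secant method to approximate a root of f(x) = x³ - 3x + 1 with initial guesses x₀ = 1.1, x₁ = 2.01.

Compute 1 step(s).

f(x) = x³ - 3x + 1
x₀ = 1.1, x₁ = 2.01

Secant formula: x_{n+1} = x_n - f(x_n)(x_n - x_{n-1})/(f(x_n) - f(x_{n-1}))

Iteration 1:
  f(1.100000) = -0.969000
  f(2.010000) = 3.090601
  x_2 = 2.010000 - 3.090601×(2.010000 - 1.100000)/(3.090601 - (-0.969000))
       = 1.317211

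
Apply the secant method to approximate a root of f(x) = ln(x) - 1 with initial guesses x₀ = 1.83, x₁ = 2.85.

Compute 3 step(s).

f(x) = ln(x) - 1
x₀ = 1.83, x₁ = 2.85

Secant formula: x_{n+1} = x_n - f(x_n)(x_n - x_{n-1})/(f(x_n) - f(x_{n-1}))

Iteration 1:
  f(1.830000) = -0.395684
  f(2.850000) = 0.047319
  x_2 = 2.850000 - 0.047319×(2.850000 - 1.830000)/(0.047319 - (-0.395684))
       = 2.741050
Iteration 2:
  f(2.850000) = 0.047319
  f(2.741050) = 0.008341
  x_3 = 2.741050 - 0.008341×(2.741050 - 2.850000)/(0.008341 - 0.047319)
       = 2.717735
Iteration 3:
  f(2.741050) = 0.008341
  f(2.717735) = -0.000201
  x_4 = 2.717735 - (-0.000201)×(2.717735 - 2.741050)/(-0.000201 - 0.008341)
       = 2.718284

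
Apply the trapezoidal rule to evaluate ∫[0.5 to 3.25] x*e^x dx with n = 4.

f(x) = x*e^x
a = 0.5, b = 3.25, n = 4
h = (b - a)/n = 0.687500

Trapezoidal rule: (h/2)[f(x₀) + 2f(x₁) + 2f(x₂) + ... + f(xₙ)]

x_0 = 0.5000, f(x_0) = 0.824361, coefficient = 1
x_1 = 1.1875, f(x_1) = 3.893663, coefficient = 2
x_2 = 1.8750, f(x_2) = 12.226536, coefficient = 2
x_3 = 2.5625, f(x_3) = 33.231006, coefficient = 2
x_4 = 3.2500, f(x_4) = 83.818605, coefficient = 1

I ≈ (0.687500/2) × 183.345374 = 63.024972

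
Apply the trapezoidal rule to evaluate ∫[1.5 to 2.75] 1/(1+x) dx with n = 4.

f(x) = 1/(1+x)
a = 1.5, b = 2.75, n = 4
h = (b - a)/n = 0.312500

Trapezoidal rule: (h/2)[f(x₀) + 2f(x₁) + 2f(x₂) + ... + f(xₙ)]

x_0 = 1.5000, f(x_0) = 0.400000, coefficient = 1
x_1 = 1.8125, f(x_1) = 0.355556, coefficient = 2
x_2 = 2.1250, f(x_2) = 0.320000, coefficient = 2
x_3 = 2.4375, f(x_3) = 0.290909, coefficient = 2
x_4 = 2.7500, f(x_4) = 0.266667, coefficient = 1

I ≈ (0.312500/2) × 2.599596 = 0.406187
Exact value: 0.405465
Error: 0.000722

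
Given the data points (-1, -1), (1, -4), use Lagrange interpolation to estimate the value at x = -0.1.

Lagrange interpolation formula:
P(x) = Σ yᵢ × Lᵢ(x)
where Lᵢ(x) = Π_{j≠i} (x - xⱼ)/(xᵢ - xⱼ)

L_0(-0.1) = (-0.1 - 1)/(-1 - 1) = 0.550000
L_1(-0.1) = (-0.1 - (-1))/(1 - (-1)) = 0.450000

P(-0.1) = (-1)×L_0(-0.1) + (-4)×L_1(-0.1)
P(-0.1) = -2.350000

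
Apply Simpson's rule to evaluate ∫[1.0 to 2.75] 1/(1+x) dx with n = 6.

f(x) = 1/(1+x)
a = 1.0, b = 2.75, n = 6
h = (b - a)/n = 0.291667

Simpson's rule: (h/3)[f(x₀) + 4f(x₁) + 2f(x₂) + ... + f(xₙ)]

x_0 = 1.0000, f(x_0) = 0.500000, coefficient = 1
x_1 = 1.2917, f(x_1) = 0.436364, coefficient = 4
x_2 = 1.5833, f(x_2) = 0.387097, coefficient = 2
x_3 = 1.8750, f(x_3) = 0.347826, coefficient = 4
x_4 = 2.1667, f(x_4) = 0.315789, coefficient = 2
x_5 = 2.4583, f(x_5) = 0.289157, coefficient = 4
x_6 = 2.7500, f(x_6) = 0.266667, coefficient = 1

I ≈ (0.291667/3) × 6.465825 = 0.628622
Exact value: 0.628609
Error: 0.000013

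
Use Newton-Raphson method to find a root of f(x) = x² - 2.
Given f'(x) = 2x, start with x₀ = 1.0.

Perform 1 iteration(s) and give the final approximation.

f(x) = x² - 2
f'(x) = 2x
x₀ = 1.0

Newton-Raphson formula: x_{n+1} = x_n - f(x_n)/f'(x_n)

Iteration 1:
  f(1.000000) = -1.000000
  f'(1.000000) = 2.000000
  x_1 = 1.000000 - (-1.000000)/2.000000 = 1.500000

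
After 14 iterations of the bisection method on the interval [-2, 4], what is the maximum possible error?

Bisection error bound: |error| ≤ (b-a)/2^n
|error| ≤ (4 - (-2))/2^14 = 6/2^14
|error| ≤ 0.0003662109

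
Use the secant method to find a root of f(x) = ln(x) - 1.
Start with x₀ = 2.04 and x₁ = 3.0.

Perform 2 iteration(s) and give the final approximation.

f(x) = ln(x) - 1
x₀ = 2.04, x₁ = 3.0

Secant formula: x_{n+1} = x_n - f(x_n)(x_n - x_{n-1})/(f(x_n) - f(x_{n-1}))

Iteration 1:
  f(2.040000) = -0.287050
  f(3.000000) = 0.098612
  x_2 = 3.000000 - 0.098612×(3.000000 - 2.040000)/(0.098612 - (-0.287050))
       = 2.754532
Iteration 2:
  f(3.000000) = 0.098612
  f(2.754532) = 0.013248
  x_3 = 2.754532 - 0.013248×(2.754532 - 3.000000)/(0.013248 - 0.098612)
       = 2.716438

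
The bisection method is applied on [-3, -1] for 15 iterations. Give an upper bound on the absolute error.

Bisection error bound: |error| ≤ (b-a)/2^n
|error| ≤ (-1 - (-3))/2^15 = 2/2^15
|error| ≤ 0.0000610352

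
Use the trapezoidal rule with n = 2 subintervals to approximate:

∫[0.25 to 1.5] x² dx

f(x) = x²
a = 0.25, b = 1.5, n = 2
h = (b - a)/n = 0.625000

Trapezoidal rule: (h/2)[f(x₀) + 2f(x₁) + 2f(x₂) + ... + f(xₙ)]

x_0 = 0.2500, f(x_0) = 0.062500, coefficient = 1
x_1 = 0.8750, f(x_1) = 0.765625, coefficient = 2
x_2 = 1.5000, f(x_2) = 2.250000, coefficient = 1

I ≈ (0.625000/2) × 3.843750 = 1.201172
Exact value: 1.119792
Error: 0.081380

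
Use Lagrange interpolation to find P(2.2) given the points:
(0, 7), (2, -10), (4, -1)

Lagrange interpolation formula:
P(x) = Σ yᵢ × Lᵢ(x)
where Lᵢ(x) = Π_{j≠i} (x - xⱼ)/(xᵢ - xⱼ)

L_0(2.2) = (2.2 - 2)/(0 - 2) × (2.2 - 4)/(0 - 4) = -0.045000
L_1(2.2) = (2.2 - 0)/(2 - 0) × (2.2 - 4)/(2 - 4) = 0.990000
L_2(2.2) = (2.2 - 0)/(4 - 0) × (2.2 - 2)/(4 - 2) = 0.055000

P(2.2) = 7×L_0(2.2) + (-10)×L_1(2.2) + (-1)×L_2(2.2)
P(2.2) = -10.270000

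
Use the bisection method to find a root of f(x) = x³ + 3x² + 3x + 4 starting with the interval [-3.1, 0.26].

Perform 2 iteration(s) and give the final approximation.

f(x) = x³ + 3x² + 3x + 4
Initial interval: [-3.1, 0.26]

Iteration 1:
  c_1 = (-3.100000 + 0.260000)/2 = -1.420000
  f(c_1) = f(-1.420000) = 2.925912
  f(a) × f(c) < 0, new interval: [-3.100000, -1.420000]
Iteration 2:
  c_2 = (-3.100000 + (-1.420000))/2 = -2.260000
  f(c_2) = f(-2.260000) = 0.999624
  f(a) × f(c) < 0, new interval: [-3.100000, -2.260000]

After 2 iteration(s), the approximation is c_2 = -2.260000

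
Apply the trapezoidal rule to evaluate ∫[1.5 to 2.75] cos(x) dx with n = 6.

f(x) = cos(x)
a = 1.5, b = 2.75, n = 6
h = (b - a)/n = 0.208333

Trapezoidal rule: (h/2)[f(x₀) + 2f(x₁) + 2f(x₂) + ... + f(xₙ)]

x_0 = 1.5000, f(x_0) = 0.070737, coefficient = 1
x_1 = 1.7083, f(x_1) = -0.137104, coefficient = 2
x_2 = 1.9167, f(x_2) = -0.339016, coefficient = 2
x_3 = 2.1250, f(x_3) = -0.526266, coefficient = 2
x_4 = 2.3333, f(x_4) = -0.690758, coefficient = 2
x_5 = 2.5417, f(x_5) = -0.825377, coefficient = 2
x_6 = 2.7500, f(x_6) = -0.924302, coefficient = 1

I ≈ (0.208333/2) × -5.890608 = -0.613605
Exact value: -0.615834
Error: 0.002229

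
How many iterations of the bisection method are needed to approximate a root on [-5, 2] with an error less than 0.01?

We need (b-a)/2^n ≤ 0.01
(2 - (-5))/2^n ≤ 0.01
7/2^n ≤ 0.01
2^n ≥ 700
n ≥ log₂(700) = 9.45
n ≥ 10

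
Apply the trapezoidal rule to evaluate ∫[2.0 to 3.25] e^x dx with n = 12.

f(x) = e^x
a = 2.0, b = 3.25, n = 12
h = (b - a)/n = 0.104167

Trapezoidal rule: (h/2)[f(x₀) + 2f(x₁) + 2f(x₂) + ... + f(xₙ)]

x_0 = 2.0000, f(x_0) = 7.389056, coefficient = 1
x_1 = 2.1042, f(x_1) = 8.200267, coefficient = 2
x_2 = 2.2083, f(x_2) = 9.100536, coefficient = 2
x_3 = 2.3125, f(x_3) = 10.099642, coefficient = 2
x_4 = 2.4167, f(x_4) = 11.208436, coefficient = 2
x_5 = 2.5208, f(x_5) = 12.438958, coefficient = 2
x_6 = 2.6250, f(x_6) = 13.804574, coefficient = 2
x_7 = 2.7292, f(x_7) = 15.320115, coefficient = 2
x_8 = 2.8333, f(x_8) = 17.002040, coefficient = 2
x_9 = 2.9375, f(x_9) = 18.868616, coefficient = 2
x_10 = 3.0417, f(x_10) = 20.940114, coefficient = 2
x_11 = 3.1458, f(x_11) = 23.239033, coefficient = 2
x_12 = 3.2500, f(x_12) = 25.790340, coefficient = 1

I ≈ (0.104167/2) × 353.624058 = 18.417920
Exact value: 18.401284
Error: 0.016636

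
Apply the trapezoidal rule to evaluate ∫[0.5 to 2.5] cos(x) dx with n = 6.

f(x) = cos(x)
a = 0.5, b = 2.5, n = 6
h = (b - a)/n = 0.333333

Trapezoidal rule: (h/2)[f(x₀) + 2f(x₁) + 2f(x₂) + ... + f(xₙ)]

x_0 = 0.5000, f(x_0) = 0.877583, coefficient = 1
x_1 = 0.8333, f(x_1) = 0.672412, coefficient = 2
x_2 = 1.1667, f(x_2) = 0.393219, coefficient = 2
x_3 = 1.5000, f(x_3) = 0.070737, coefficient = 2
x_4 = 1.8333, f(x_4) = -0.259531, coefficient = 2
x_5 = 2.1667, f(x_5) = -0.561229, coefficient = 2
x_6 = 2.5000, f(x_6) = -0.801144, coefficient = 1

I ≈ (0.333333/2) × 0.707654 = 0.117942
Exact value: 0.119047
Error: 0.001104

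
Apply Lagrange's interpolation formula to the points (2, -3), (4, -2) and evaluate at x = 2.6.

Lagrange interpolation formula:
P(x) = Σ yᵢ × Lᵢ(x)
where Lᵢ(x) = Π_{j≠i} (x - xⱼ)/(xᵢ - xⱼ)

L_0(2.6) = (2.6 - 4)/(2 - 4) = 0.700000
L_1(2.6) = (2.6 - 2)/(4 - 2) = 0.300000

P(2.6) = (-3)×L_0(2.6) + (-2)×L_1(2.6)
P(2.6) = -2.700000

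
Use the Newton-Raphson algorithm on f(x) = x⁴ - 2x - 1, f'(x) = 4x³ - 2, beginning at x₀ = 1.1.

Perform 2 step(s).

f(x) = x⁴ - 2x - 1
f'(x) = 4x³ - 2
x₀ = 1.1

Newton-Raphson formula: x_{n+1} = x_n - f(x_n)/f'(x_n)

Iteration 1:
  f(1.100000) = -1.735900
  f'(1.100000) = 3.324000
  x_1 = 1.100000 - (-1.735900)/3.324000 = 1.622232
Iteration 2:
  f(1.622232) = 2.681051
  f'(1.622232) = 15.076509
  x_2 = 1.622232 - 2.681051/15.076509 = 1.444403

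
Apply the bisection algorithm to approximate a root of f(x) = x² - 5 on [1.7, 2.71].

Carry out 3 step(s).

f(x) = x² - 5
Initial interval: [1.7, 2.71]

Iteration 1:
  c_1 = (1.700000 + 2.710000)/2 = 2.205000
  f(c_1) = f(2.205000) = -0.137975
  f(a) × f(c) ≥ 0, new interval: [2.205000, 2.710000]
Iteration 2:
  c_2 = (2.205000 + 2.710000)/2 = 2.457500
  f(c_2) = f(2.457500) = 1.039306
  f(a) × f(c) < 0, new interval: [2.205000, 2.457500]
Iteration 3:
  c_3 = (2.205000 + 2.457500)/2 = 2.331250
  f(c_3) = f(2.331250) = 0.434727
  f(a) × f(c) < 0, new interval: [2.205000, 2.331250]

After 3 iteration(s), the approximation is c_3 = 2.331250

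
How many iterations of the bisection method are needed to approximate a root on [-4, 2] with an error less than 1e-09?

We need (b-a)/2^n ≤ 1e-09
(2 - (-4))/2^n ≤ 1e-09
6/2^n ≤ 1e-09
2^n ≥ 6000000000
n ≥ log₂(6000000000) = 32.48
n ≥ 33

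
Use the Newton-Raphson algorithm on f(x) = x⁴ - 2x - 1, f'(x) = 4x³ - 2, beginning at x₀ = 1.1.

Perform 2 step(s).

f(x) = x⁴ - 2x - 1
f'(x) = 4x³ - 2
x₀ = 1.1

Newton-Raphson formula: x_{n+1} = x_n - f(x_n)/f'(x_n)

Iteration 1:
  f(1.100000) = -1.735900
  f'(1.100000) = 3.324000
  x_1 = 1.100000 - (-1.735900)/3.324000 = 1.622232
Iteration 2:
  f(1.622232) = 2.681051
  f'(1.622232) = 15.076509
  x_2 = 1.622232 - 2.681051/15.076509 = 1.444403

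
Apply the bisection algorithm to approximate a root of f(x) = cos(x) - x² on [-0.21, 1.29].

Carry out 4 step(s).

f(x) = cos(x) - x²
Initial interval: [-0.21, 1.29]

Iteration 1:
  c_1 = (-0.210000 + 1.290000)/2 = 0.540000
  f(c_1) = f(0.540000) = 0.566109
  f(a) × f(c) ≥ 0, new interval: [0.540000, 1.290000]
Iteration 2:
  c_2 = (0.540000 + 1.290000)/2 = 0.915000
  f(c_2) = f(0.915000) = -0.227434
  f(a) × f(c) < 0, new interval: [0.540000, 0.915000]
Iteration 3:
  c_3 = (0.540000 + 0.915000)/2 = 0.727500
  f(c_3) = f(0.727500) = 0.217583
  f(a) × f(c) ≥ 0, new interval: [0.727500, 0.915000]
Iteration 4:
  c_4 = (0.727500 + 0.915000)/2 = 0.821250
  f(c_4) = f(0.821250) = 0.006855
  f(a) × f(c) ≥ 0, new interval: [0.821250, 0.915000]

After 4 iteration(s), the approximation is c_4 = 0.821250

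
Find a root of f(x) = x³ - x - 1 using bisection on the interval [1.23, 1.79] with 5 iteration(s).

f(x) = x³ - x - 1
Initial interval: [1.23, 1.79]

Iteration 1:
  c_1 = (1.230000 + 1.790000)/2 = 1.510000
  f(c_1) = f(1.510000) = 0.932951
  f(a) × f(c) < 0, new interval: [1.230000, 1.510000]
Iteration 2:
  c_2 = (1.230000 + 1.510000)/2 = 1.370000
  f(c_2) = f(1.370000) = 0.201353
  f(a) × f(c) < 0, new interval: [1.230000, 1.370000]
Iteration 3:
  c_3 = (1.230000 + 1.370000)/2 = 1.300000
  f(c_3) = f(1.300000) = -0.103000
  f(a) × f(c) ≥ 0, new interval: [1.300000, 1.370000]
Iteration 4:
  c_4 = (1.300000 + 1.370000)/2 = 1.335000
  f(c_4) = f(1.335000) = 0.044270
  f(a) × f(c) < 0, new interval: [1.300000, 1.335000]
Iteration 5:
  c_5 = (1.300000 + 1.335000)/2 = 1.317500
  f(c_5) = f(1.317500) = -0.030575
  f(a) × f(c) ≥ 0, new interval: [1.317500, 1.335000]

After 5 iteration(s), the approximation is c_5 = 1.317500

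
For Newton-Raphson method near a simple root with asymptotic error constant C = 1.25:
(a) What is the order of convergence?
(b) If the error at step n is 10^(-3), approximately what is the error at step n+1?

(a) Newton-Raphson has quadratic (order 2) convergence near simple roots.
    This means |e_{n+1}| ≈ C|e_n|².

(b) With |e_n| = 10^(-3) and C = 1.25:
    |e_{n+1}| ≈ 1.25 × (10^(-3))² = 1.25 × 10^(-6)

(a) 2 (quadratic); (b) |e_{n+1}| ≈ 1.250e-06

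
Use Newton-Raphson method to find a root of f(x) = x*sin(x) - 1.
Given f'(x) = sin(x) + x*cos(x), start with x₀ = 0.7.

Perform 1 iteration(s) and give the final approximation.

f(x) = x*sin(x) - 1
f'(x) = sin(x) + x*cos(x)
x₀ = 0.7

Newton-Raphson formula: x_{n+1} = x_n - f(x_n)/f'(x_n)

Iteration 1:
  f(0.700000) = -0.549048
  f'(0.700000) = 1.179607
  x_1 = 0.700000 - (-0.549048)/1.179607 = 1.165450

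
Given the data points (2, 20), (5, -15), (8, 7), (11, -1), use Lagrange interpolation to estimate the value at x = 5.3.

Lagrange interpolation formula:
P(x) = Σ yᵢ × Lᵢ(x)
where Lᵢ(x) = Π_{j≠i} (x - xⱼ)/(xᵢ - xⱼ)

L_0(5.3) = (5.3 - 5)/(2 - 5) × (5.3 - 8)/(2 - 8) × (5.3 - 11)/(2 - 11) = -0.028500
L_1(5.3) = (5.3 - 2)/(5 - 2) × (5.3 - 8)/(5 - 8) × (5.3 - 11)/(5 - 11) = 0.940500
L_2(5.3) = (5.3 - 2)/(8 - 2) × (5.3 - 5)/(8 - 5) × (5.3 - 11)/(8 - 11) = 0.104500
L_3(5.3) = (5.3 - 2)/(11 - 2) × (5.3 - 5)/(11 - 5) × (5.3 - 8)/(11 - 8) = -0.016500

P(5.3) = 20×L_0(5.3) + (-15)×L_1(5.3) + 7×L_2(5.3) + (-1)×L_3(5.3)
P(5.3) = -13.929500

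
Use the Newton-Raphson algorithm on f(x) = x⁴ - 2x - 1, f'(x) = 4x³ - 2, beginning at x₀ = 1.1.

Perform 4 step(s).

f(x) = x⁴ - 2x - 1
f'(x) = 4x³ - 2
x₀ = 1.1

Newton-Raphson formula: x_{n+1} = x_n - f(x_n)/f'(x_n)

Iteration 1:
  f(1.100000) = -1.735900
  f'(1.100000) = 3.324000
  x_1 = 1.100000 - (-1.735900)/3.324000 = 1.622232
Iteration 2:
  f(1.622232) = 2.681051
  f'(1.622232) = 15.076509
  x_2 = 1.622232 - 2.681051/15.076509 = 1.444403
Iteration 3:
  f(1.444403) = 0.463837
  f'(1.444403) = 10.053820
  x_3 = 1.444403 - 0.463837/10.053820 = 1.398267
Iteration 4:
  f(1.398267) = 0.026081
  f'(1.398267) = 8.935293
  x_4 = 1.398267 - 0.026081/8.935293 = 1.395348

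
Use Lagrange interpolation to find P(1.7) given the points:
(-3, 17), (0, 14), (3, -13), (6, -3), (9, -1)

Lagrange interpolation formula:
P(x) = Σ yᵢ × Lᵢ(x)
where Lᵢ(x) = Π_{j≠i} (x - xⱼ)/(xᵢ - xⱼ)

L_0(1.7) = (1.7 - 0)/(-3 - 0) × (1.7 - 3)/(-3 - 3) × (1.7 - 6)/(-3 - 6) × (1.7 - 9)/(-3 - 9) = -0.035685
L_1(1.7) = (1.7 - (-3))/(0 - (-3)) × (1.7 - 3)/(0 - 3) × (1.7 - 6)/(0 - 6) × (1.7 - 9)/(0 - 9) = 0.394636
L_2(1.7) = (1.7 - (-3))/(3 - (-3)) × (1.7 - 0)/(3 - 0) × (1.7 - 6)/(3 - 6) × (1.7 - 9)/(3 - 9) = 0.774093
L_3(1.7) = (1.7 - (-3))/(6 - (-3)) × (1.7 - 0)/(6 - 0) × (1.7 - 3)/(6 - 3) × (1.7 - 9)/(6 - 9) = -0.156019
L_4(1.7) = (1.7 - (-3))/(9 - (-3)) × (1.7 - 0)/(9 - 0) × (1.7 - 3)/(9 - 3) × (1.7 - 6)/(9 - 6) = 0.022975

P(1.7) = 17×L_0(1.7) + 14×L_1(1.7) + (-13)×L_2(1.7) + (-3)×L_3(1.7) + (-1)×L_4(1.7)
P(1.7) = -4.699876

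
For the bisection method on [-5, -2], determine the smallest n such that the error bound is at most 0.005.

We need (b-a)/2^n ≤ 0.005
(-2 - (-5))/2^n ≤ 0.005
3/2^n ≤ 0.005
2^n ≥ 600
n ≥ log₂(600) = 9.23
n ≥ 10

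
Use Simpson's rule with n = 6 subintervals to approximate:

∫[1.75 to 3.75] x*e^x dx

f(x) = x*e^x
a = 1.75, b = 3.75, n = 6
h = (b - a)/n = 0.333333

Simpson's rule: (h/3)[f(x₀) + 4f(x₁) + 2f(x₂) + ... + f(xₙ)]

x_0 = 1.7500, f(x_0) = 10.070555, coefficient = 1
x_1 = 2.0833, f(x_1) = 16.731656, coefficient = 4
x_2 = 2.4167, f(x_2) = 27.087053, coefficient = 2
x_3 = 2.7500, f(x_3) = 43.017238, coefficient = 4
x_4 = 3.0833, f(x_4) = 67.312409, coefficient = 2
x_5 = 3.4167, f(x_5) = 104.097929, coefficient = 4
x_6 = 3.7500, f(x_6) = 159.454058, coefficient = 1

I ≈ (0.333333/3) × 1013.710827 = 112.634536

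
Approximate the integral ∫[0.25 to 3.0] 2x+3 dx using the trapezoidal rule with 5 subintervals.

f(x) = 2x+3
a = 0.25, b = 3.0, n = 5
h = (b - a)/n = 0.550000

Trapezoidal rule: (h/2)[f(x₀) + 2f(x₁) + 2f(x₂) + ... + f(xₙ)]

x_0 = 0.2500, f(x_0) = 3.500000, coefficient = 1
x_1 = 0.8000, f(x_1) = 4.600000, coefficient = 2
x_2 = 1.3500, f(x_2) = 5.700000, coefficient = 2
x_3 = 1.9000, f(x_3) = 6.800000, coefficient = 2
x_4 = 2.4500, f(x_4) = 7.900000, coefficient = 2
x_5 = 3.0000, f(x_5) = 9.000000, coefficient = 1

I ≈ (0.550000/2) × 62.500000 = 17.187500
Exact value: 17.187500
Error: 0.000000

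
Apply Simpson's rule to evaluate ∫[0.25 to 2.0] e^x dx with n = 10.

f(x) = e^x
a = 0.25, b = 2.0, n = 10
h = (b - a)/n = 0.175000

Simpson's rule: (h/3)[f(x₀) + 4f(x₁) + 2f(x₂) + ... + f(xₙ)]

x_0 = 0.2500, f(x_0) = 1.284025, coefficient = 1
x_1 = 0.4250, f(x_1) = 1.529590, coefficient = 4
x_2 = 0.6000, f(x_2) = 1.822119, coefficient = 2
x_3 = 0.7750, f(x_3) = 2.170592, coefficient = 4
x_4 = 0.9500, f(x_4) = 2.585710, coefficient = 2
x_5 = 1.1250, f(x_5) = 3.080217, coefficient = 4
x_6 = 1.3000, f(x_6) = 3.669297, coefficient = 2
x_7 = 1.4750, f(x_7) = 4.371036, coefficient = 4
x_8 = 1.6500, f(x_8) = 5.206980, coefficient = 2
x_9 = 1.8250, f(x_9) = 6.202795, coefficient = 4
x_10 = 2.0000, f(x_10) = 7.389056, coefficient = 1

I ≈ (0.175000/3) × 104.658212 = 6.105062
Exact value: 6.105031
Error: 0.000032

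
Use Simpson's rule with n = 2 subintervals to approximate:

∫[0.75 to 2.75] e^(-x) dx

f(x) = e^(-x)
a = 0.75, b = 2.75, n = 2
h = (b - a)/n = 1.000000

Simpson's rule: (h/3)[f(x₀) + 4f(x₁) + 2f(x₂) + ... + f(xₙ)]

x_0 = 0.7500, f(x_0) = 0.472367, coefficient = 1
x_1 = 1.7500, f(x_1) = 0.173774, coefficient = 4
x_2 = 2.7500, f(x_2) = 0.063928, coefficient = 1

I ≈ (1.000000/3) × 1.231390 = 0.410463
Exact value: 0.408439
Error: 0.002025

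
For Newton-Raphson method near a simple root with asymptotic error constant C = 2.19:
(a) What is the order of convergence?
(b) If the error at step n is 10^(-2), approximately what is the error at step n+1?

(a) Newton-Raphson has quadratic (order 2) convergence near simple roots.
    This means |e_{n+1}| ≈ C|e_n|².

(b) With |e_n| = 10^(-2) and C = 2.19:
    |e_{n+1}| ≈ 2.19 × (10^(-2))² = 2.19 × 10^(-4)

(a) 2 (quadratic); (b) |e_{n+1}| ≈ 2.190e-04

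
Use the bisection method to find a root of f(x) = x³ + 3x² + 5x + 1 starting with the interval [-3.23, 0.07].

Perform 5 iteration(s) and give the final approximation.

f(x) = x³ + 3x² + 5x + 1
Initial interval: [-3.23, 0.07]

Iteration 1:
  c_1 = (-3.230000 + 0.070000)/2 = -1.580000
  f(c_1) = f(-1.580000) = -3.355112
  f(a) × f(c) ≥ 0, new interval: [-1.580000, 0.070000]
Iteration 2:
  c_2 = (-1.580000 + 0.070000)/2 = -0.755000
  f(c_2) = f(-0.755000) = -1.495294
  f(a) × f(c) ≥ 0, new interval: [-0.755000, 0.070000]
Iteration 3:
  c_3 = (-0.755000 + 0.070000)/2 = -0.342500
  f(c_3) = f(-0.342500) = -0.400759
  f(a) × f(c) ≥ 0, new interval: [-0.342500, 0.070000]
Iteration 4:
  c_4 = (-0.342500 + 0.070000)/2 = -0.136250
  f(c_4) = f(-0.136250) = 0.371913
  f(a) × f(c) < 0, new interval: [-0.342500, -0.136250]
Iteration 5:
  c_5 = (-0.342500 + (-0.136250))/2 = -0.239375
  f(c_5) = f(-0.239375) = -0.038690
  f(a) × f(c) ≥ 0, new interval: [-0.239375, -0.136250]

After 5 iteration(s), the approximation is c_5 = -0.239375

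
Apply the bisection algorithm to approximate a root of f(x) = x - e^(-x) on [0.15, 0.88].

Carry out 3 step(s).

f(x) = x - e^(-x)
Initial interval: [0.15, 0.88]

Iteration 1:
  c_1 = (0.150000 + 0.880000)/2 = 0.515000
  f(c_1) = f(0.515000) = -0.082501
  f(a) × f(c) ≥ 0, new interval: [0.515000, 0.880000]
Iteration 2:
  c_2 = (0.515000 + 0.880000)/2 = 0.697500
  f(c_2) = f(0.697500) = 0.199672
  f(a) × f(c) < 0, new interval: [0.515000, 0.697500]
Iteration 3:
  c_3 = (0.515000 + 0.697500)/2 = 0.606250
  f(c_3) = f(0.606250) = 0.060858
  f(a) × f(c) < 0, new interval: [0.515000, 0.606250]

After 3 iteration(s), the approximation is c_3 = 0.606250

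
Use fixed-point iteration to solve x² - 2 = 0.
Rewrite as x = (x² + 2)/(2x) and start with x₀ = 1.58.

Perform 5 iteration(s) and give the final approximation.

Equation: x² - 2 = 0
Fixed-point form: x = (x² + 2)/(2x)
x₀ = 1.58

x_1 = g(1.580000) = 1.422911
x_2 = g(1.422911) = 1.414240
x_3 = g(1.414240) = 1.414214
x_4 = g(1.414214) = 1.414214
x_5 = g(1.414214) = 1.414214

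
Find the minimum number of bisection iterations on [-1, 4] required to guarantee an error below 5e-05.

We need (b-a)/2^n ≤ 5e-05
(4 - (-1))/2^n ≤ 5e-05
5/2^n ≤ 5e-05
2^n ≥ 100000
n ≥ log₂(100000) = 16.61
n ≥ 17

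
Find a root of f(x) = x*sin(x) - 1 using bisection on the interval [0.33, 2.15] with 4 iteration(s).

f(x) = x*sin(x) - 1
Initial interval: [0.33, 2.15]

Iteration 1:
  c_1 = (0.330000 + 2.150000)/2 = 1.240000
  f(c_1) = f(1.240000) = 0.172772
  f(a) × f(c) < 0, new interval: [0.330000, 1.240000]
Iteration 2:
  c_2 = (0.330000 + 1.240000)/2 = 0.785000
  f(c_2) = f(0.785000) = -0.445142
  f(a) × f(c) ≥ 0, new interval: [0.785000, 1.240000]
Iteration 3:
  c_3 = (0.785000 + 1.240000)/2 = 1.012500
  f(c_3) = f(1.012500) = -0.141239
  f(a) × f(c) ≥ 0, new interval: [1.012500, 1.240000]
Iteration 4:
  c_4 = (1.012500 + 1.240000)/2 = 1.126250
  f(c_4) = f(1.126250) = 0.016785
  f(a) × f(c) < 0, new interval: [1.012500, 1.126250]

After 4 iteration(s), the approximation is c_4 = 1.126250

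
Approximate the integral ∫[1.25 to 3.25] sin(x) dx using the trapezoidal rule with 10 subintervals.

f(x) = sin(x)
a = 1.25, b = 3.25, n = 10
h = (b - a)/n = 0.200000

Trapezoidal rule: (h/2)[f(x₀) + 2f(x₁) + 2f(x₂) + ... + f(xₙ)]

x_0 = 1.2500, f(x_0) = 0.948985, coefficient = 1
x_1 = 1.4500, f(x_1) = 0.992713, coefficient = 2
x_2 = 1.6500, f(x_2) = 0.996865, coefficient = 2
x_3 = 1.8500, f(x_3) = 0.961275, coefficient = 2
x_4 = 2.0500, f(x_4) = 0.887362, coefficient = 2
x_5 = 2.2500, f(x_5) = 0.778073, coefficient = 2
x_6 = 2.4500, f(x_6) = 0.637765, coefficient = 2
x_7 = 2.6500, f(x_7) = 0.472031, coefficient = 2
x_8 = 2.8500, f(x_8) = 0.287478, coefficient = 2
x_9 = 3.0500, f(x_9) = 0.091465, coefficient = 2
x_10 = 3.2500, f(x_10) = -0.108195, coefficient = 1

I ≈ (0.200000/2) × 13.050843 = 1.305084
Exact value: 1.309452
Error: 0.004368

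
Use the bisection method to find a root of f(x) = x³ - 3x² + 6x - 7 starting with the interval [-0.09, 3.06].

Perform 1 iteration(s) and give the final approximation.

f(x) = x³ - 3x² + 6x - 7
Initial interval: [-0.09, 3.06]

Iteration 1:
  c_1 = (-0.090000 + 3.060000)/2 = 1.485000
  f(c_1) = f(1.485000) = -1.430916
  f(a) × f(c) ≥ 0, new interval: [1.485000, 3.060000]

After 1 iteration(s), the approximation is c_1 = 1.485000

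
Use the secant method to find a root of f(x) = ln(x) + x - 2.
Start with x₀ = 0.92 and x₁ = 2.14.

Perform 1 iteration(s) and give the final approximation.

f(x) = ln(x) + x - 2
x₀ = 0.92, x₁ = 2.14

Secant formula: x_{n+1} = x_n - f(x_n)(x_n - x_{n-1})/(f(x_n) - f(x_{n-1}))

Iteration 1:
  f(0.920000) = -1.163382
  f(2.140000) = 0.900806
  x_2 = 2.140000 - 0.900806×(2.140000 - 0.920000)/(0.900806 - (-1.163382))
       = 1.607595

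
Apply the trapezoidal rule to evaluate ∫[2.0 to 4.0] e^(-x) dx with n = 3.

f(x) = e^(-x)
a = 2.0, b = 4.0, n = 3
h = (b - a)/n = 0.666667

Trapezoidal rule: (h/2)[f(x₀) + 2f(x₁) + 2f(x₂) + ... + f(xₙ)]

x_0 = 2.0000, f(x_0) = 0.135335, coefficient = 1
x_1 = 2.6667, f(x_1) = 0.069483, coefficient = 2
x_2 = 3.3333, f(x_2) = 0.035674, coefficient = 2
x_3 = 4.0000, f(x_3) = 0.018316, coefficient = 1

I ≈ (0.666667/2) × 0.363966 = 0.121322
Exact value: 0.117020
Error: 0.004302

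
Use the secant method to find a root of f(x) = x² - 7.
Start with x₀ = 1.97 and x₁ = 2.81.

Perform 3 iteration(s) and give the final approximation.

f(x) = x² - 7
x₀ = 1.97, x₁ = 2.81

Secant formula: x_{n+1} = x_n - f(x_n)(x_n - x_{n-1})/(f(x_n) - f(x_{n-1}))

Iteration 1:
  f(1.970000) = -3.119100
  f(2.810000) = 0.896100
  x_2 = 2.810000 - 0.896100×(2.810000 - 1.970000)/(0.896100 - (-3.119100))
       = 2.622531
Iteration 2:
  f(2.810000) = 0.896100
  f(2.622531) = -0.122329
  x_3 = 2.622531 - (-0.122329)×(2.622531 - 2.810000)/(-0.122329 - 0.896100)
       = 2.645049
Iteration 3:
  f(2.622531) = -0.122329
  f(2.645049) = -0.003714
  x_4 = 2.645049 - (-0.003714)×(2.645049 - 2.622531)/(-0.003714 - (-0.122329))
       = 2.645754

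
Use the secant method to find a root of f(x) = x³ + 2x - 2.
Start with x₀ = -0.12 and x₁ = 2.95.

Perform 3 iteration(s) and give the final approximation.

f(x) = x³ + 2x - 2
x₀ = -0.12, x₁ = 2.95

Secant formula: x_{n+1} = x_n - f(x_n)(x_n - x_{n-1})/(f(x_n) - f(x_{n-1}))

Iteration 1:
  f(-0.120000) = -2.241728
  f(2.950000) = 29.572375
  x_2 = 2.950000 - 29.572375×(2.950000 - (-0.120000))/(29.572375 - (-2.241728))
       = 0.096322
Iteration 2:
  f(2.950000) = 29.572375
  f(0.096322) = -1.806461
  x_3 = 0.096322 - (-1.806461)×(0.096322 - 2.950000)/(-1.806461 - 29.572375)
       = 0.260607
Iteration 3:
  f(0.096322) = -1.806461
  f(0.260607) = -1.461087
  x_4 = 0.260607 - (-1.461087)×(0.260607 - 0.096322)/(-1.461087 - (-1.806461))
       = 0.955603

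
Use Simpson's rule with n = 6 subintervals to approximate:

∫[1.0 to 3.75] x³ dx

f(x) = x³
a = 1.0, b = 3.75, n = 6
h = (b - a)/n = 0.458333

Simpson's rule: (h/3)[f(x₀) + 4f(x₁) + 2f(x₂) + ... + f(xₙ)]

x_0 = 1.0000, f(x_0) = 1.000000, coefficient = 1
x_1 = 1.4583, f(x_1) = 3.101490, coefficient = 4
x_2 = 1.9167, f(x_2) = 7.041088, coefficient = 2
x_3 = 2.3750, f(x_3) = 13.396484, coefficient = 4
x_4 = 2.8333, f(x_4) = 22.745370, coefficient = 2
x_5 = 3.2917, f(x_5) = 35.665437, coefficient = 4
x_6 = 3.7500, f(x_6) = 52.734375, coefficient = 1

I ≈ (0.458333/3) × 321.960938 = 49.188477
Exact value: 49.188477
Error: 0.000000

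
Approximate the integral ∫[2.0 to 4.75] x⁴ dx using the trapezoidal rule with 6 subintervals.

f(x) = x⁴
a = 2.0, b = 4.75, n = 6
h = (b - a)/n = 0.458333

Trapezoidal rule: (h/2)[f(x₀) + 2f(x₁) + 2f(x₂) + ... + f(xₙ)]

x_0 = 2.0000, f(x_0) = 16.000000, coefficient = 1
x_1 = 2.4583, f(x_1) = 36.522717, coefficient = 2
x_2 = 2.9167, f(x_2) = 72.368104, coefficient = 2
x_3 = 3.3750, f(x_3) = 129.746338, coefficient = 2
x_4 = 3.8333, f(x_4) = 215.926698, coefficient = 2
x_5 = 4.2917, f(x_5) = 339.237561, coefficient = 2
x_6 = 4.7500, f(x_6) = 509.066406, coefficient = 1

I ≈ (0.458333/2) × 2112.669241 = 484.153368
Exact value: 477.213086
Error: 6.940282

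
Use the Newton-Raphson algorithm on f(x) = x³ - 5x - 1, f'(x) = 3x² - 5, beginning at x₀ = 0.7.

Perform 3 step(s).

f(x) = x³ - 5x - 1
f'(x) = 3x² - 5
x₀ = 0.7

Newton-Raphson formula: x_{n+1} = x_n - f(x_n)/f'(x_n)

Iteration 1:
  f(0.700000) = -4.157000
  f'(0.700000) = -3.530000
  x_1 = 0.700000 - (-4.157000)/(-3.530000) = -0.477620
Iteration 2:
  f(-0.477620) = 1.279147
  f'(-0.477620) = -4.315636
  x_2 = -0.477620 - 1.279147/(-4.315636) = -0.181222
Iteration 3:
  f(-0.181222) = -0.099840
  f'(-0.181222) = -4.901475
  x_3 = -0.181222 - (-0.099840)/(-4.901475) = -0.201592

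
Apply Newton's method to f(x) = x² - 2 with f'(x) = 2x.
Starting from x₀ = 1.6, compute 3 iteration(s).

f(x) = x² - 2
f'(x) = 2x
x₀ = 1.6

Newton-Raphson formula: x_{n+1} = x_n - f(x_n)/f'(x_n)

Iteration 1:
  f(1.600000) = 0.560000
  f'(1.600000) = 3.200000
  x_1 = 1.600000 - 0.560000/3.200000 = 1.425000
Iteration 2:
  f(1.425000) = 0.030625
  f'(1.425000) = 2.850000
  x_2 = 1.425000 - 0.030625/2.850000 = 1.414254
Iteration 3:
  f(1.414254) = 0.000115
  f'(1.414254) = 2.828509
  x_3 = 1.414254 - 0.000115/2.828509 = 1.414214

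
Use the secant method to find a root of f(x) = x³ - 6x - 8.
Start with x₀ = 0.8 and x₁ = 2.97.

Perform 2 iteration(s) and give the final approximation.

f(x) = x³ - 6x - 8
x₀ = 0.8, x₁ = 2.97

Secant formula: x_{n+1} = x_n - f(x_n)(x_n - x_{n-1})/(f(x_n) - f(x_{n-1}))

Iteration 1:
  f(0.800000) = -12.288000
  f(2.970000) = 0.378073
  x_2 = 2.970000 - 0.378073×(2.970000 - 0.800000)/(0.378073 - (-12.288000))
       = 2.905227
Iteration 2:
  f(2.970000) = 0.378073
  f(2.905227) = -0.910245
  x_3 = 2.905227 - (-0.910245)×(2.905227 - 2.970000)/(-0.910245 - 0.378073)
       = 2.950992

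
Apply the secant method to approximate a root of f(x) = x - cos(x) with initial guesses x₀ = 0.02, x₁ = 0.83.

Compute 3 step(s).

f(x) = x - cos(x)
x₀ = 0.02, x₁ = 0.83

Secant formula: x_{n+1} = x_n - f(x_n)(x_n - x_{n-1})/(f(x_n) - f(x_{n-1}))

Iteration 1:
  f(0.020000) = -0.979800
  f(0.830000) = 0.155124
  x_2 = 0.830000 - 0.155124×(0.830000 - 0.020000)/(0.155124 - (-0.979800))
       = 0.719287
Iteration 2:
  f(0.830000) = 0.155124
  f(0.719287) = -0.032988
  x_3 = 0.719287 - (-0.032988)×(0.719287 - 0.830000)/(-0.032988 - 0.155124)
       = 0.738702
Iteration 3:
  f(0.719287) = -0.032988
  f(0.738702) = -0.000641
  x_4 = 0.738702 - (-0.000641)×(0.738702 - 0.719287)/(-0.000641 - (-0.032988))
       = 0.739087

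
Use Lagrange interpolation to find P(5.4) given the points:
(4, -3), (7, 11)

Lagrange interpolation formula:
P(x) = Σ yᵢ × Lᵢ(x)
where Lᵢ(x) = Π_{j≠i} (x - xⱼ)/(xᵢ - xⱼ)

L_0(5.4) = (5.4 - 7)/(4 - 7) = 0.533333
L_1(5.4) = (5.4 - 4)/(7 - 4) = 0.466667

P(5.4) = (-3)×L_0(5.4) + 11×L_1(5.4)
P(5.4) = 3.533333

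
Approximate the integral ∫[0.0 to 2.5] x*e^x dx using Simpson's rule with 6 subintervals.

f(x) = x*e^x
a = 0.0, b = 2.5, n = 6
h = (b - a)/n = 0.416667

Simpson's rule: (h/3)[f(x₀) + 4f(x₁) + 2f(x₂) + ... + f(xₙ)]

x_0 = 0.0000, f(x_0) = 0.000000, coefficient = 1
x_1 = 0.4167, f(x_1) = 0.632040, coefficient = 4
x_2 = 0.8333, f(x_2) = 1.917480, coefficient = 2
x_3 = 1.2500, f(x_3) = 4.362929, coefficient = 4
x_4 = 1.6667, f(x_4) = 8.824150, coefficient = 2
x_5 = 2.0833, f(x_5) = 16.731656, coefficient = 4
x_6 = 2.5000, f(x_6) = 30.456235, coefficient = 1

I ≈ (0.416667/3) × 138.845996 = 19.284166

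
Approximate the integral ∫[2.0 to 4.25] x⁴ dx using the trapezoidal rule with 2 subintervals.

f(x) = x⁴
a = 2.0, b = 4.25, n = 2
h = (b - a)/n = 1.125000

Trapezoidal rule: (h/2)[f(x₀) + 2f(x₁) + 2f(x₂) + ... + f(xₙ)]

x_0 = 2.0000, f(x_0) = 16.000000, coefficient = 1
x_1 = 3.1250, f(x_1) = 95.367432, coefficient = 2
x_2 = 4.2500, f(x_2) = 326.253906, coefficient = 1

I ≈ (1.125000/2) × 532.988770 = 299.806183
Exact value: 270.915820
Error: 28.890363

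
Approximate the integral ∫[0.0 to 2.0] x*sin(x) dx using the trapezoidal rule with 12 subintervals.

f(x) = x*sin(x)
a = 0.0, b = 2.0, n = 12
h = (b - a)/n = 0.166667

Trapezoidal rule: (h/2)[f(x₀) + 2f(x₁) + 2f(x₂) + ... + f(xₙ)]

x_0 = 0.0000, f(x_0) = 0.000000, coefficient = 1
x_1 = 0.1667, f(x_1) = 0.027649, coefficient = 2
x_2 = 0.3333, f(x_2) = 0.109065, coefficient = 2
x_3 = 0.5000, f(x_3) = 0.239713, coefficient = 2
x_4 = 0.6667, f(x_4) = 0.412247, coefficient = 2
x_5 = 0.8333, f(x_5) = 0.616814, coefficient = 2
x_6 = 1.0000, f(x_6) = 0.841471, coefficient = 2
x_7 = 1.1667, f(x_7) = 1.072686, coefficient = 2
x_8 = 1.3333, f(x_8) = 1.295917, coefficient = 2
x_9 = 1.5000, f(x_9) = 1.496242, coefficient = 2
x_10 = 1.6667, f(x_10) = 1.659013, coefficient = 2
x_11 = 1.8333, f(x_11) = 1.770514, coefficient = 2
x_12 = 2.0000, f(x_12) = 1.818595, coefficient = 1

I ≈ (0.166667/2) × 20.901257 = 1.741771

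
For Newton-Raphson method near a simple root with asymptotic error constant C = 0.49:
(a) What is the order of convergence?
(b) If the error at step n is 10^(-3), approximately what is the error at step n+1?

(a) Newton-Raphson has quadratic (order 2) convergence near simple roots.
    This means |e_{n+1}| ≈ C|e_n|².

(b) With |e_n| = 10^(-3) and C = 0.49:
    |e_{n+1}| ≈ 0.49 × (10^(-3))² = 0.49 × 10^(-6)

(a) 2 (quadratic); (b) |e_{n+1}| ≈ 4.900e-07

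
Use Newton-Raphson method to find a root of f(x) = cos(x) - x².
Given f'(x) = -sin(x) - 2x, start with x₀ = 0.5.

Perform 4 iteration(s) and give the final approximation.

f(x) = cos(x) - x²
f'(x) = -sin(x) - 2x
x₀ = 0.5

Newton-Raphson formula: x_{n+1} = x_n - f(x_n)/f'(x_n)

Iteration 1:
  f(0.500000) = 0.627583
  f'(0.500000) = -1.479426
  x_1 = 0.500000 - 0.627583/(-1.479426) = 0.924207
Iteration 2:
  f(0.924207) = -0.251691
  f'(0.924207) = -2.646557
  x_2 = 0.924207 - (-0.251691)/(-2.646557) = 0.829106
Iteration 3:
  f(0.829106) = -0.011881
  f'(0.829106) = -2.395539
  x_3 = 0.829106 - (-0.011881)/(-2.395539) = 0.824146
Iteration 4:
  f(0.824146) = -0.000033
  f'(0.824146) = -2.382260
  x_4 = 0.824146 - (-0.000033)/(-2.382260) = 0.824132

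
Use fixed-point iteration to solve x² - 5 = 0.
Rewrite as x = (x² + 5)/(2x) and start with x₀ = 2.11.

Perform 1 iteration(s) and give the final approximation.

Equation: x² - 5 = 0
Fixed-point form: x = (x² + 5)/(2x)
x₀ = 2.11

x_1 = g(2.110000) = 2.239834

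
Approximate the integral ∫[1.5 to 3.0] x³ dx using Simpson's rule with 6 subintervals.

f(x) = x³
a = 1.5, b = 3.0, n = 6
h = (b - a)/n = 0.250000

Simpson's rule: (h/3)[f(x₀) + 4f(x₁) + 2f(x₂) + ... + f(xₙ)]

x_0 = 1.5000, f(x_0) = 3.375000, coefficient = 1
x_1 = 1.7500, f(x_1) = 5.359375, coefficient = 4
x_2 = 2.0000, f(x_2) = 8.000000, coefficient = 2
x_3 = 2.2500, f(x_3) = 11.390625, coefficient = 4
x_4 = 2.5000, f(x_4) = 15.625000, coefficient = 2
x_5 = 2.7500, f(x_5) = 20.796875, coefficient = 4
x_6 = 3.0000, f(x_6) = 27.000000, coefficient = 1

I ≈ (0.250000/3) × 227.812500 = 18.984375
Exact value: 18.984375
Error: 0.000000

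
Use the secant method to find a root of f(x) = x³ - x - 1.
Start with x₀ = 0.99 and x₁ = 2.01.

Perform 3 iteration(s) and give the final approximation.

f(x) = x³ - x - 1
x₀ = 0.99, x₁ = 2.01

Secant formula: x_{n+1} = x_n - f(x_n)(x_n - x_{n-1})/(f(x_n) - f(x_{n-1}))

Iteration 1:
  f(0.990000) = -1.019701
  f(2.010000) = 5.110601
  x_2 = 2.010000 - 5.110601×(2.010000 - 0.990000)/(5.110601 - (-1.019701))
       = 1.159665
Iteration 2:
  f(2.010000) = 5.110601
  f(1.159665) = -0.600122
  x_3 = 1.159665 - (-0.600122)×(1.159665 - 2.010000)/(-0.600122 - 5.110601)
       = 1.249024
Iteration 3:
  f(1.159665) = -0.600122
  f(1.249024) = -0.300472
  x_4 = 1.249024 - (-0.300472)×(1.249024 - 1.159665)/(-0.300472 - (-0.600122))
       = 1.338628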